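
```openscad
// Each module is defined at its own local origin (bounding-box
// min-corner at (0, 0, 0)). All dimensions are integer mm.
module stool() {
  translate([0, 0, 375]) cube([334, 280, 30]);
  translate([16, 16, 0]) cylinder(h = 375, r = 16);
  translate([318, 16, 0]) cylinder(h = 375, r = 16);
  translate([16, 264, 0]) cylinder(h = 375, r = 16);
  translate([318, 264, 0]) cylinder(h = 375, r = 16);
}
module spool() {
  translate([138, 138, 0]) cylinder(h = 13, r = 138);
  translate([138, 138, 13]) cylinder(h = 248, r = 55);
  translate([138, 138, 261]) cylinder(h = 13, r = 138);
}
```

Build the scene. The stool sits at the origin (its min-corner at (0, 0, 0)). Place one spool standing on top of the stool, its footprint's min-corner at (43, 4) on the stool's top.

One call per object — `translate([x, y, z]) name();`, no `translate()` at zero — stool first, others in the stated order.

stool();
translate([43, 4, 405]) spool();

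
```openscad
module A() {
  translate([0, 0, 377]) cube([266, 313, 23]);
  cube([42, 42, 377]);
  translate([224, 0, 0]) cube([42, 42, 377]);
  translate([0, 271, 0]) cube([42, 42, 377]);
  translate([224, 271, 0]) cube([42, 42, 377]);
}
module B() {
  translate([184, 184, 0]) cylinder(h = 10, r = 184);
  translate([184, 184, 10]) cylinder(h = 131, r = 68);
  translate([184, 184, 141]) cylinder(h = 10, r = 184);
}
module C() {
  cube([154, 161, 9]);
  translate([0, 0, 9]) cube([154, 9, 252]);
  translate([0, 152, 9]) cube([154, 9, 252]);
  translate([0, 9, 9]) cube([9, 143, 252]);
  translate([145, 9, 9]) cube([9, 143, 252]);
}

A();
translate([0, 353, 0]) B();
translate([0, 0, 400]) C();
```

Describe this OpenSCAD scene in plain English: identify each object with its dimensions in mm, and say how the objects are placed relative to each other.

A is a four-legged stool. The seat is 266×313 mm, 23 mm thick, top at z = 400 mm. It stands on four square legs, each 42×42 mm in cross-section, from z = 0 to the seat underside, each flush with a corner of the seat.

B is a spool: two coaxial disc flanges of radius 184 mm and thickness 10 mm, joined by a core cylinder of radius 68 mm and height 131 mm. The lower flange rests on z = 0 and the three cylinders share a vertical axis.

C is an open storage box with external size 154×161×261 mm and wall thickness 9 mm (the base is also 9 mm thick). The base covers the whole footprint; the four walls stand on the base, with the y-facing walls full-width and the x-facing walls fitting between their inner faces.

The spool is on the floor beside the stool on its +y side. The open box is on top of the stool.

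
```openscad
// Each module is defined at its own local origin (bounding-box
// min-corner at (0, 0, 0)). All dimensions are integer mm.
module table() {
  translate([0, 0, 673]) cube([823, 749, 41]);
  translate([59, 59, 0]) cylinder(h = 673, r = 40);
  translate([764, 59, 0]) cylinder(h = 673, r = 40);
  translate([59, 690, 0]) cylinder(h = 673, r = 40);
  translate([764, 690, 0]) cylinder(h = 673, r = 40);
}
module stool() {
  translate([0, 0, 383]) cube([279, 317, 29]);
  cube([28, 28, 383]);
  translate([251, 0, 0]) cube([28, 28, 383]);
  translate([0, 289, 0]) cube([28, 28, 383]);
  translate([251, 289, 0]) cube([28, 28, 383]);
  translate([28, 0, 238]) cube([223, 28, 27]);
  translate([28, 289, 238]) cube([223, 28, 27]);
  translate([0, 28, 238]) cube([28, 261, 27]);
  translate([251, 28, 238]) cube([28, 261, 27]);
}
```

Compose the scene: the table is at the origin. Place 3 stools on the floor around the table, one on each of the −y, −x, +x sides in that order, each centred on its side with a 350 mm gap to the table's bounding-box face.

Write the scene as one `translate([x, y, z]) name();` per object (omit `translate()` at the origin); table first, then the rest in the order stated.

table();
translate([272, -667, 0]) stool();
translate([-629, 216, 0]) stool();
translate([1173, 216, 0]) stool();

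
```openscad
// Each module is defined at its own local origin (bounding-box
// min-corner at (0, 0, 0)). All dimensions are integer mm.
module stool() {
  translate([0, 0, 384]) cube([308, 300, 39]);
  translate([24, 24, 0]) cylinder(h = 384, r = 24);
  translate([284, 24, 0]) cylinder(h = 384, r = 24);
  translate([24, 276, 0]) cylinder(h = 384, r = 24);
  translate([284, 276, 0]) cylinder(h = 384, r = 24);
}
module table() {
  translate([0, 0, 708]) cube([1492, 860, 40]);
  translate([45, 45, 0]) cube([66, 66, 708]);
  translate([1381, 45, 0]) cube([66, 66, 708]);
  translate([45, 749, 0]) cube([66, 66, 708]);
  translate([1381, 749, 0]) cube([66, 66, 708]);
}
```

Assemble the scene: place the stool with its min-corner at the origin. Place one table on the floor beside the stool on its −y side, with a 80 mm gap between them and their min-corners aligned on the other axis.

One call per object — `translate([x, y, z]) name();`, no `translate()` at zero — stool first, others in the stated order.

stool();
translate([0, -940, 0]) table();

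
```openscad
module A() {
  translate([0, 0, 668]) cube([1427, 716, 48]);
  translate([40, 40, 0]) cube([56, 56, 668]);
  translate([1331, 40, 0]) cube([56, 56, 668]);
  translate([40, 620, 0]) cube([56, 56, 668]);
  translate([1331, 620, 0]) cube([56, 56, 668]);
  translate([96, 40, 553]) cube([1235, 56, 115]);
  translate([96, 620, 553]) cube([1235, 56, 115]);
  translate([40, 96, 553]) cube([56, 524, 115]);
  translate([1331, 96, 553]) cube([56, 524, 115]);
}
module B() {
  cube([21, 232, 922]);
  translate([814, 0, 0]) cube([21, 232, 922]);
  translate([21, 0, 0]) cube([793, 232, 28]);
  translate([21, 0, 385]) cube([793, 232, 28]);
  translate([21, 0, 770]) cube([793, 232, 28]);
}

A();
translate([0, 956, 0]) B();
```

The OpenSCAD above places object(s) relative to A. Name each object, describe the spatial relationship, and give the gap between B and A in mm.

A is a table. B is a bookshelf. The bookshelf is on the floor beside the table on its +y side. The gap between the bookshelf and the table is 240 mm.

The bookshelf's nearest face is 240 mm from the table's +y face.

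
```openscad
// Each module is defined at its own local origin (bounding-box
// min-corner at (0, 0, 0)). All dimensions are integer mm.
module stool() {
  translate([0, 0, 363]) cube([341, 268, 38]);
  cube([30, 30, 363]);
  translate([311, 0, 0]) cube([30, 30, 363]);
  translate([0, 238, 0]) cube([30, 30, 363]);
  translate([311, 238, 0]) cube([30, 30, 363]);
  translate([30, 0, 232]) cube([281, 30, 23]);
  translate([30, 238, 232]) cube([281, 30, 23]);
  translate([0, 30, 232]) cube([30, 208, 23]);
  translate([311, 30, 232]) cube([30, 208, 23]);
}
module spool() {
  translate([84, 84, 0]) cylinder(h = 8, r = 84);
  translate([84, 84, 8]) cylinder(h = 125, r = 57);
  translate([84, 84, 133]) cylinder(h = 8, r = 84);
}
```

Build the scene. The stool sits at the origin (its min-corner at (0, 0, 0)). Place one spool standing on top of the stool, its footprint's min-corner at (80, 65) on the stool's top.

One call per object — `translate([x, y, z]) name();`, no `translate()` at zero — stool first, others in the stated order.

stool();
translate([80, 65, 401]) spool();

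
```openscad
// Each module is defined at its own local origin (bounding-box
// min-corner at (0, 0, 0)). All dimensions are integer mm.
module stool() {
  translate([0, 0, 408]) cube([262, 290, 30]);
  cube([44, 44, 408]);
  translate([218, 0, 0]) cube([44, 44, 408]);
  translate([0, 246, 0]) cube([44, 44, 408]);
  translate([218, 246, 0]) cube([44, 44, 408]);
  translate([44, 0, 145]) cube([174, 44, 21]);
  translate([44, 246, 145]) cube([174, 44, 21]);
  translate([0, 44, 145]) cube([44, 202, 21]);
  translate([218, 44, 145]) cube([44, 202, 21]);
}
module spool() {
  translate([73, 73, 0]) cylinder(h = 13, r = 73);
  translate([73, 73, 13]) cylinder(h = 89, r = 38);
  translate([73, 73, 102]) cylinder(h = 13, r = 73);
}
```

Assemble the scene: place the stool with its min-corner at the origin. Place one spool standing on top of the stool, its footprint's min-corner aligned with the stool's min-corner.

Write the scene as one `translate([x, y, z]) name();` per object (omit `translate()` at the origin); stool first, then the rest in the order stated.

stool();
translate([0, 0, 438]) spool();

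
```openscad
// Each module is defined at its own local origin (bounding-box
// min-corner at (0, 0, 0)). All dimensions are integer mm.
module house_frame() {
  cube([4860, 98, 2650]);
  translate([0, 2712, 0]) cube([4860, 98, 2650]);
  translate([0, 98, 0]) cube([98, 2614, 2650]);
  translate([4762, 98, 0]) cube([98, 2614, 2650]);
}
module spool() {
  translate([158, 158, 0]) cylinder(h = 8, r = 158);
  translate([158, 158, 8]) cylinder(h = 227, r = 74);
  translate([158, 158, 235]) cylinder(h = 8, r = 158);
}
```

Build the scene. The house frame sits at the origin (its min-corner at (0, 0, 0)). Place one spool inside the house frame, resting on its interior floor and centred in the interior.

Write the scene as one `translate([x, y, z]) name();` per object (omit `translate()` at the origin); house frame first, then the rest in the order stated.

house_frame();
translate([2272, 1247, 0]) spool();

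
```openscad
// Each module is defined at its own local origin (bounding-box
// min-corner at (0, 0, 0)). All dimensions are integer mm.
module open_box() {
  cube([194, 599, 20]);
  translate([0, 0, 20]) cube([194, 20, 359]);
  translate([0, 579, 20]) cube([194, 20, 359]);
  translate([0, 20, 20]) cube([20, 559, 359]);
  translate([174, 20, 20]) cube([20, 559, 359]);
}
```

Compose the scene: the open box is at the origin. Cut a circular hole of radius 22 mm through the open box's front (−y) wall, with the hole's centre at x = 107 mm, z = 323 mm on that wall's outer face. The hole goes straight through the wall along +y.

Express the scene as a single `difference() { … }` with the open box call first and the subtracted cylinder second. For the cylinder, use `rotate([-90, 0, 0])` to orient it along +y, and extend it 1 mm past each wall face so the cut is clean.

difference() {
  open_box();
  translate([107, -1, 323]) rotate([-90, 0, 0]) cylinder(h = 22, r = 22);
}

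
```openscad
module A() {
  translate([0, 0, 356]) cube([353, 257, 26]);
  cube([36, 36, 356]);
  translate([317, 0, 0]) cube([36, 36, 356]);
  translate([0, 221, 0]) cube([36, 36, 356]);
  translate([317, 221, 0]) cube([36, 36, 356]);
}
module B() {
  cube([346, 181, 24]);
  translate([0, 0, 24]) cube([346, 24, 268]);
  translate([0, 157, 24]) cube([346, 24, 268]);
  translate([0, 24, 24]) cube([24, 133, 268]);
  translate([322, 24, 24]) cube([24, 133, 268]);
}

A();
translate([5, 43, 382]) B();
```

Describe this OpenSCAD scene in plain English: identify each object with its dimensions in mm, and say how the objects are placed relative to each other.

A is a simple wooden stool: a rectangular seat 353 mm (x) by 257 mm (y), 26 mm thick, top face at z = 382 mm, on four square legs, each 36×36 mm in cross-section. The legs rest on z = 0, each flush with a corner of the seat.

B is an open-topped rectangular box: outside dimensions 346×181×292 mm, with a uniform wall and base thickness of 24 mm. The base is a full 346×181 slab on the floor; four walls sit on top of the base. The front and back walls (the −y and +y sides) span the full width; the two side walls fit between them.

The open box is on top of the stool.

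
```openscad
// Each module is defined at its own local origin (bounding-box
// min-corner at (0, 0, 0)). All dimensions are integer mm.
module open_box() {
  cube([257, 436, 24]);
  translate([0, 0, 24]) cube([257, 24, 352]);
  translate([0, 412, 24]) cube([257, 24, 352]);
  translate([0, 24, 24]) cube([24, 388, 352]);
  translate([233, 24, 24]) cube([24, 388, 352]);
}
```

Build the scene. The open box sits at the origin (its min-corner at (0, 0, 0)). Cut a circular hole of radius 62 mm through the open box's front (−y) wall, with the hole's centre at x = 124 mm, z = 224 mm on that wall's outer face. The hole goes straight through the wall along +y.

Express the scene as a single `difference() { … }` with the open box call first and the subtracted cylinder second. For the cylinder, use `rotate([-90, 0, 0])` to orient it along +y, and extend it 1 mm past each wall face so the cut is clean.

difference() {
  open_box();
  translate([124, -1, 224]) rotate([-90, 0, 0]) cylinder(h = 26, r = 62);
}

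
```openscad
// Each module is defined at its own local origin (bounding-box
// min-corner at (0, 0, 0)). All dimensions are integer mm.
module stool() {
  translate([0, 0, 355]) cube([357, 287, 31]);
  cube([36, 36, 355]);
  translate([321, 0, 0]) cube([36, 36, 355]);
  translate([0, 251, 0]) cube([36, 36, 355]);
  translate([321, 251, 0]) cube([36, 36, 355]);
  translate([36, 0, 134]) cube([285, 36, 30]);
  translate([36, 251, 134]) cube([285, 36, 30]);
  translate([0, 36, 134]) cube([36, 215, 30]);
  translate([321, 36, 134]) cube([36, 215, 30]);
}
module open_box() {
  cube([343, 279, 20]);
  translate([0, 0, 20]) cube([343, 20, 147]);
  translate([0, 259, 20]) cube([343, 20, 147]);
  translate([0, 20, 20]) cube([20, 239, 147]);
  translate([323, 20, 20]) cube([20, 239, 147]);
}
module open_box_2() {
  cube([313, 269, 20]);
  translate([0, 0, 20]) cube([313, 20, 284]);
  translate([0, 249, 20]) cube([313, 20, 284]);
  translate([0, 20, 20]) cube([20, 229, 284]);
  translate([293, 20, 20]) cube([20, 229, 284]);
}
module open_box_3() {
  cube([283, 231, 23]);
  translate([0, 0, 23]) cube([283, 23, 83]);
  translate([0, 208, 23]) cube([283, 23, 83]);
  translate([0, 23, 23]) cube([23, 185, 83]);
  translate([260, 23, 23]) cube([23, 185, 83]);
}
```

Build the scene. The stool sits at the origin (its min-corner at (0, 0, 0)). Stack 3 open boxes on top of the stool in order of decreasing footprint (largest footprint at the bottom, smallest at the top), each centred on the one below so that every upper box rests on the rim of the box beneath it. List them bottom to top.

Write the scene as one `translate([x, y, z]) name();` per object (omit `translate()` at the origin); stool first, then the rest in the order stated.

stool();
translate([7, 4, 386]) open_box();
translate([22, 9, 553]) open_box_2();
translate([37, 28, 857]) open_box_3();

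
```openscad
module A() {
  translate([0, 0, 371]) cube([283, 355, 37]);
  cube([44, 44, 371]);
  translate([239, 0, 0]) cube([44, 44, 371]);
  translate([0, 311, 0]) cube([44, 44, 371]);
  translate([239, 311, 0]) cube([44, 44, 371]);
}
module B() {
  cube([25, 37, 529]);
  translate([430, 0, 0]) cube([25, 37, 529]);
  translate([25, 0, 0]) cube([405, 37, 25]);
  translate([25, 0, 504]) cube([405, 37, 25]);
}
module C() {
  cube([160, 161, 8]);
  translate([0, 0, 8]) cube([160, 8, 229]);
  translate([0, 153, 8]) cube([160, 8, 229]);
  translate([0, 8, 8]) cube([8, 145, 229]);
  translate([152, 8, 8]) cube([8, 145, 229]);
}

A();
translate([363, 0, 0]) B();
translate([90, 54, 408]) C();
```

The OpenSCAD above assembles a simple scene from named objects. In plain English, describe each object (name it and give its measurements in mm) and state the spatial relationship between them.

A is a simple wooden stool: a rectangular seat 283 mm (x) by 355 mm (y), 37 mm thick, top face at z = 408 mm, on four square legs, each 44×44 mm in cross-section. The legs rest on z = 0, each flush with a corner of the seat.

B is a rectangular picture frame lying in the x–z plane (depth along y). The opening is 405 mm wide (x) by 479 mm tall (z), surrounded by a border 25 mm wide on all four sides. The frame is 37 mm deep and is made of two full-height vertical stiles with two horizontal rails fitted between them.

C is an open-topped rectangular box: outside dimensions 160×161×237 mm, with a uniform wall and base thickness of 8 mm. The base is a full 160×161 slab on the floor; four walls sit on top of the base. The front and back walls (the −y and +y sides) span the full width; the two side walls fit between them.

The picture frame is on the floor beside the stool on its +x side. The open box is on top of the stool.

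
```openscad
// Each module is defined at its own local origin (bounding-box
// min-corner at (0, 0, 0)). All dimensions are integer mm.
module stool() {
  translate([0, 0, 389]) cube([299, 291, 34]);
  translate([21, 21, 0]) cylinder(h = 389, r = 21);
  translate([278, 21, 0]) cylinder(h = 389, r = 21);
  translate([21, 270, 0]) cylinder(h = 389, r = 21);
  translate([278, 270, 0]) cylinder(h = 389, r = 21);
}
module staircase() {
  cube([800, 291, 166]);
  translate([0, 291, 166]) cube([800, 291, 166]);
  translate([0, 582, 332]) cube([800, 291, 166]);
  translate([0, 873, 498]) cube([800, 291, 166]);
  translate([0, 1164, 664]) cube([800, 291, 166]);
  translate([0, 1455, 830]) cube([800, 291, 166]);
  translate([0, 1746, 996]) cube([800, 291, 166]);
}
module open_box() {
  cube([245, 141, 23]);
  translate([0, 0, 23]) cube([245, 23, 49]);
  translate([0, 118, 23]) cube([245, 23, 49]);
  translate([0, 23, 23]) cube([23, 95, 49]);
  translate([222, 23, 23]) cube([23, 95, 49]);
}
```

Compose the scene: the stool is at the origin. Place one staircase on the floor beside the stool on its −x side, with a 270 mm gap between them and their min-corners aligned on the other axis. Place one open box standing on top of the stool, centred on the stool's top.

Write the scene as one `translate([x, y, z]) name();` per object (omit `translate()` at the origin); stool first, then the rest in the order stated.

stool();
translate([-1070, 0, 0]) staircase();
translate([27, 75, 423]) open_box();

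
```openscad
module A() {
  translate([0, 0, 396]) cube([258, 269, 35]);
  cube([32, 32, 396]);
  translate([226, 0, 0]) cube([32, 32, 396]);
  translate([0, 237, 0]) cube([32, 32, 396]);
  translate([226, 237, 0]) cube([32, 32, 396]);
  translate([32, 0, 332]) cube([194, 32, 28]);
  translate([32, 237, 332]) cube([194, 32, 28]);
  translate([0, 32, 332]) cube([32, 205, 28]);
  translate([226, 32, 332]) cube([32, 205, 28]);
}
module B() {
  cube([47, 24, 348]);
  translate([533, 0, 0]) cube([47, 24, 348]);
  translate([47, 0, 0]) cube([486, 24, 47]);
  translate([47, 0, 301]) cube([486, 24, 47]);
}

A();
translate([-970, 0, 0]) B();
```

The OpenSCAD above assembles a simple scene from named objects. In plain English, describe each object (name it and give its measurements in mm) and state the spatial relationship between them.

A is a simple wooden stool: a rectangular seat 258 mm (x) by 269 mm (y), 35 mm thick, top face at z = 431 mm, on four square legs, each 32×32 mm in cross-section. The legs rest on z = 0, each flush with a corner of the seat. Four stretchers, 32 mm wide and 28 mm tall, connect adjacent legs with their undersides at z = 332 mm, each running between the inner faces of the legs it joins and aligned with the legs' outer faces on the other axis.

B is a picture frame with a 486×254 mm rectangular opening (x by z) and a uniform 47 mm border on every side. Frame depth is 24 mm along y. It is built from two vertical stiles running the full outside height and two horizontal rails spanning the gap between the stiles.

The picture frame is on the floor beside the stool on its −x side.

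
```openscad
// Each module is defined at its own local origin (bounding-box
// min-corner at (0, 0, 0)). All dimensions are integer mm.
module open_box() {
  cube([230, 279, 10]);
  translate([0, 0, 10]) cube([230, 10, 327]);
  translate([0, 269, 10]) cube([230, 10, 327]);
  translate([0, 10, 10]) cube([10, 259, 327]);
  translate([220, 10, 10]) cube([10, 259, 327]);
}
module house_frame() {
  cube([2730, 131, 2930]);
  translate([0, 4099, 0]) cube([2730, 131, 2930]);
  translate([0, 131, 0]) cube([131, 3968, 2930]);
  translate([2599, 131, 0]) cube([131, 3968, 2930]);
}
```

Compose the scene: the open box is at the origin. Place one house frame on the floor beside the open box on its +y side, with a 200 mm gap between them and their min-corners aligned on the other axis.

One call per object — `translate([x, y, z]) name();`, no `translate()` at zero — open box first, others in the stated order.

open_box();
translate([0, 479, 0]) house_frame();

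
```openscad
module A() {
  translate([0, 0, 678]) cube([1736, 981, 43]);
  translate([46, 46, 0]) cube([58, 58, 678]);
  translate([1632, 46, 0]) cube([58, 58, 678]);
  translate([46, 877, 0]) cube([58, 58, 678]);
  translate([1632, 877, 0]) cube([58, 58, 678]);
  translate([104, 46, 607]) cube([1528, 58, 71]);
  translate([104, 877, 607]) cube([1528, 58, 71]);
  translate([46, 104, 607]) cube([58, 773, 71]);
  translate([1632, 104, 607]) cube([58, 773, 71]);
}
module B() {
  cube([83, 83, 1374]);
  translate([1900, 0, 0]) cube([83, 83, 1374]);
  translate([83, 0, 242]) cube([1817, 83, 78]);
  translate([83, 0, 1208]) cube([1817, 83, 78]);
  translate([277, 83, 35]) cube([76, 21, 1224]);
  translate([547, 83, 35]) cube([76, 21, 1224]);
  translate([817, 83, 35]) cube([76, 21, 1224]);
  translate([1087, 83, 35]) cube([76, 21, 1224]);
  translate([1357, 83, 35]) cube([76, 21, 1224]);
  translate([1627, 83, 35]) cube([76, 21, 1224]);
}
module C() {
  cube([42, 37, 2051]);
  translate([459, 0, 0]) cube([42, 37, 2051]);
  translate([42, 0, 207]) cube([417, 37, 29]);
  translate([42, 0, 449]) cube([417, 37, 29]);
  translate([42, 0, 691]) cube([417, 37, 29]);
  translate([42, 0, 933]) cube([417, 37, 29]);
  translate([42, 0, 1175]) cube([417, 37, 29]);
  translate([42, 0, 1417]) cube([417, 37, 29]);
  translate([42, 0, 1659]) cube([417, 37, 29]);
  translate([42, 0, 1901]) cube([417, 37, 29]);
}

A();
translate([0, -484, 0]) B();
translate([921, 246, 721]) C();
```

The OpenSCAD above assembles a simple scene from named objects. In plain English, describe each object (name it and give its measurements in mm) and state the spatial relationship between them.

A is a rectangular dining table. The top is 1736×981×43 mm with its upper surface at z = 721 mm. It stands on four 58×58 mm square legs, each inset 46 mm from the nearest pair of top edges, running from the floor to the underside of the top. Four apron rails, 58 mm thick and 71 mm tall, run between adjacent legs with their top edges flush with the underside of the top and their outer faces flush with the legs' outer faces.

B is a fence section. Two 83×83 mm posts, 1374 mm tall, stand on the floor with a clear span of 1817 mm between their inner faces. Two horizontal rails of 83×78 mm section span the gap between the posts with their undersides at z = 242 mm and z = 1208 mm, flush with the posts' −y face. 6 pickets, each 76 mm wide, 21 mm thick and 1224 mm tall, are fixed to the +y face of the rails with their bottoms at z = 35 mm, evenly spaced across the span with equal gaps (rounded down to the nearest mm) at the −x end and between each pair — any rounding remainder accumulates at the +x end.

C is a wooden ladder with two side rails of 42×37 mm section and 2051 mm height, set 501 mm apart overall. Between them run 8 rectangular rungs (37 mm deep, 29 mm thick), front faces flush with the rails' −y face. The bottom of the first rung is 207 mm above the floor and each subsequent rung is 242 mm higher than the one below.

The fence section is on the floor beside the table on its −y side. The ladder is on top of the table.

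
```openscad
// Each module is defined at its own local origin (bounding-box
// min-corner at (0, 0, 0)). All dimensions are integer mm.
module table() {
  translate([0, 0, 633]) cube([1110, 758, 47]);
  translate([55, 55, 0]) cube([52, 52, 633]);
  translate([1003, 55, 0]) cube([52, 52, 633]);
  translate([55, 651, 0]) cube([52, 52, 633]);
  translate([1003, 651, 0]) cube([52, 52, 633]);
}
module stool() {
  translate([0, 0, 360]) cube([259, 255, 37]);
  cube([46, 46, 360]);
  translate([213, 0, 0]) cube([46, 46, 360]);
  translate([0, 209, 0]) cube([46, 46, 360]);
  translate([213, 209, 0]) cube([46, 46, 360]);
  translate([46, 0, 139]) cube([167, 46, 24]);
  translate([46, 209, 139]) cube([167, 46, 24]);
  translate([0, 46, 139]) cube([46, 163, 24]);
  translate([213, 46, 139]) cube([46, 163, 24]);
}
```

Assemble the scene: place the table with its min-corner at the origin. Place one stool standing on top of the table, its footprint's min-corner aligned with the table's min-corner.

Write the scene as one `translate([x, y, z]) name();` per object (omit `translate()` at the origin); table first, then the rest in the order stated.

table();
translate([0, 0, 680]) stool();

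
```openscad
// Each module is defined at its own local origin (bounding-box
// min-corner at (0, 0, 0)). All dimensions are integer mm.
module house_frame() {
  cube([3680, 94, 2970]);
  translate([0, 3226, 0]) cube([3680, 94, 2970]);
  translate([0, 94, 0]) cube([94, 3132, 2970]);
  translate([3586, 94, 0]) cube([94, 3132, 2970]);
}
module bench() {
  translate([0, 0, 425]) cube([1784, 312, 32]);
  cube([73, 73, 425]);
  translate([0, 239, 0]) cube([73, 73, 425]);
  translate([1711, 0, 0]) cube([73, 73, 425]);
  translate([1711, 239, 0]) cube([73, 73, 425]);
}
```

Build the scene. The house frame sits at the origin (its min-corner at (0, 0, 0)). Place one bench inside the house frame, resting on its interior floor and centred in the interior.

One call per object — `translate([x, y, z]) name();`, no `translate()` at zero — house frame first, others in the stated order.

house_frame();
translate([948, 1504, 0]) bench();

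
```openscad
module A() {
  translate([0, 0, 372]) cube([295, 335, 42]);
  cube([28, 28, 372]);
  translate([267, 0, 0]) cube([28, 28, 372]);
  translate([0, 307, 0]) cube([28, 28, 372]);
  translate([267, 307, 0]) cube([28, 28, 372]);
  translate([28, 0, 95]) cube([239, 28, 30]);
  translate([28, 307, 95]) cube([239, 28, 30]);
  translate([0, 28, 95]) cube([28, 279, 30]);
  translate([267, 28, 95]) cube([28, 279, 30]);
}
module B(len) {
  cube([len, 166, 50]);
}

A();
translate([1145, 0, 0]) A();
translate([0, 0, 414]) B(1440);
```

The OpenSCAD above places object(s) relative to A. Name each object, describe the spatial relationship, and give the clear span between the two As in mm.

A is a stool. B is a beam. A beam spans the tops of two stools. The clear span between the two stools is 850 mm.

Second stool starts at x = 1145; first ends at x = 295; clear span = 1145 − 295 = 850 mm.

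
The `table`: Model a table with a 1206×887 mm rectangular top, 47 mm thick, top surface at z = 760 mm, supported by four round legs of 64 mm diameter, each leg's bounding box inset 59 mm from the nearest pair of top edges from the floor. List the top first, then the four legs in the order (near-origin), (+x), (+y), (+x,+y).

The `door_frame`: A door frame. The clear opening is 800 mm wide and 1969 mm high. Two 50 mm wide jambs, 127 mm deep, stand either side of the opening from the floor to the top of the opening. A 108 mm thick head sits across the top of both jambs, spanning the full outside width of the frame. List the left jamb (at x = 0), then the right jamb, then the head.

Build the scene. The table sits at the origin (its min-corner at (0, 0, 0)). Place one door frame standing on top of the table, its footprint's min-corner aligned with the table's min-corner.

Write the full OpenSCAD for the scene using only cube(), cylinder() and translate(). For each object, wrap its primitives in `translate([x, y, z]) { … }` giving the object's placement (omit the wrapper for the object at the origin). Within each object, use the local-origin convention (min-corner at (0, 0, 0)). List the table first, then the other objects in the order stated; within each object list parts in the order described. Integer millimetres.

translate([0, 0, 713]) cube([1206, 887, 47]);
translate([91, 91, 0]) cylinder(h = 713, r = 32);
translate([1115, 91, 0]) cylinder(h = 713, r = 32);
translate([91, 796, 0]) cylinder(h = 713, r = 32);
translate([1115, 796, 0]) cylinder(h = 713, r = 32);
translate([0, 0, 760]) {
  cube([50, 127, 1969]);
  translate([850, 0, 0]) cube([50, 127, 1969]);
  translate([0, 0, 1969]) cube([900, 127, 108]);
}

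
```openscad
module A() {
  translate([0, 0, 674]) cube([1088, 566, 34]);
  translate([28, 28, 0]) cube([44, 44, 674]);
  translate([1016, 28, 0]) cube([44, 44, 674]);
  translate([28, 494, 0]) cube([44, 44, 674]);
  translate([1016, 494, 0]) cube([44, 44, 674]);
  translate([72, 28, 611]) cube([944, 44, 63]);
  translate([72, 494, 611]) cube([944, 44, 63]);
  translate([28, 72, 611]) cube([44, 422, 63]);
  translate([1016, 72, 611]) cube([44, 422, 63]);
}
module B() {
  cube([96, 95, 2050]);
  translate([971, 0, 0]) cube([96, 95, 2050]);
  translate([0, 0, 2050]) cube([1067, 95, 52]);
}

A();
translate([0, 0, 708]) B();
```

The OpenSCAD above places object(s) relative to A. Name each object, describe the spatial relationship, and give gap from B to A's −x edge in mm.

A is a table. B is a door frame. The door frame is on top of the table. The gap from the door frame to the table's −x edge is 0 mm.

The door frame's min-x is at 0; the table's min-x is 0; gap = 0 mm.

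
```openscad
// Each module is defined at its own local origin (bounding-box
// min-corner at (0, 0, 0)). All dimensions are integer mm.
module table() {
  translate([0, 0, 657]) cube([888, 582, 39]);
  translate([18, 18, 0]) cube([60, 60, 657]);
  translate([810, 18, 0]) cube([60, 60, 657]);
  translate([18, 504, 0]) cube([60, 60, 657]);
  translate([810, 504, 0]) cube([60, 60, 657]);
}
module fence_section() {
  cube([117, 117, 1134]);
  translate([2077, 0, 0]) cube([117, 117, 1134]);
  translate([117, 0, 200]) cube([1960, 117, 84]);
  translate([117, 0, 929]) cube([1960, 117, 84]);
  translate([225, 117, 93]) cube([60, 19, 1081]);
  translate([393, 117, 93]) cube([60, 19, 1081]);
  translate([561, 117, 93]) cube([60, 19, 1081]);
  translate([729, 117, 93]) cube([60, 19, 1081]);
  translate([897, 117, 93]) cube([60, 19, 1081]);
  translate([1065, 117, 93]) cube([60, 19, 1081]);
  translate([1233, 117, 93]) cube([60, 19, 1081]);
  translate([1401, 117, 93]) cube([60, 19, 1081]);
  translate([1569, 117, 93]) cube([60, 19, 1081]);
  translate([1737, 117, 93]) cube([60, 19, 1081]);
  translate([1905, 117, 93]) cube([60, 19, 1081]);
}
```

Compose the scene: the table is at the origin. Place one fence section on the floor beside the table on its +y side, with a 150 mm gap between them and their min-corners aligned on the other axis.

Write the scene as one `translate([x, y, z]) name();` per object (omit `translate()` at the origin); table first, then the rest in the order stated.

table();
translate([0, 732, 0]) fence_section();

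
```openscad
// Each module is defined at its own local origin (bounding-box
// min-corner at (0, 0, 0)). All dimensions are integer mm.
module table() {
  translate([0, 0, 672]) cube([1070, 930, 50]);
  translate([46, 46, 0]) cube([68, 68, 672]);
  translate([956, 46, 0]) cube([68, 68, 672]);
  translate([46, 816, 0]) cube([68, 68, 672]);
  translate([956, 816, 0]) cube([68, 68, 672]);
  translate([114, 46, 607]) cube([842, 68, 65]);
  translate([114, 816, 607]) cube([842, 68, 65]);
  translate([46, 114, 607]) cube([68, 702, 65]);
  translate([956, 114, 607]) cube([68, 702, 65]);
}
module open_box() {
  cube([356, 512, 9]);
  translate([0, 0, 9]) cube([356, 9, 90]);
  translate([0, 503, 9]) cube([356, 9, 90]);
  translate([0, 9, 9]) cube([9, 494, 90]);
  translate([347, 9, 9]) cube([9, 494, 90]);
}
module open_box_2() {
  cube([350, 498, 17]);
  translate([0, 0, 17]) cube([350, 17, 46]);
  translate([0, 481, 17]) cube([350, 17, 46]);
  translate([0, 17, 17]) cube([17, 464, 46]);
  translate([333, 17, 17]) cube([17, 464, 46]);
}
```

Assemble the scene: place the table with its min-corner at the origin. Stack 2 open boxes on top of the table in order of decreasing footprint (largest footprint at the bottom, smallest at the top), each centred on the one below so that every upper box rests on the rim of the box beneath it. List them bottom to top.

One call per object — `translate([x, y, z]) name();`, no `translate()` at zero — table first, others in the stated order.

table();
translate([357, 209, 722]) open_box();
translate([360, 216, 821]) open_box_2();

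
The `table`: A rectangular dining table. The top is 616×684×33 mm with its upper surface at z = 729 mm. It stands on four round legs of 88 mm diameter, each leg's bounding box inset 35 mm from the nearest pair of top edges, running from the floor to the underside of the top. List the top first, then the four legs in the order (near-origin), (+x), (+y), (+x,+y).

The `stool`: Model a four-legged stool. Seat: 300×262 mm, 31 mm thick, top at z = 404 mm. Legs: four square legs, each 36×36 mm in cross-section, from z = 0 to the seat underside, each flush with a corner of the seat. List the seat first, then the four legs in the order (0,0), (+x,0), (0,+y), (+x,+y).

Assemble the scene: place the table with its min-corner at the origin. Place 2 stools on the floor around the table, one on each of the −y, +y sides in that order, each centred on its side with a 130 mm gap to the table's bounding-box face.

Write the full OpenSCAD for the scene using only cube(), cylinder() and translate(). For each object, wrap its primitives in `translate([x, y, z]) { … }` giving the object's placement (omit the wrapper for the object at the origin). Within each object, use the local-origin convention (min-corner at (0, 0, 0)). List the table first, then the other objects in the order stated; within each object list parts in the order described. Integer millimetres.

translate([0, 0, 696]) cube([616, 684, 33]);
translate([79, 79, 0]) cylinder(h = 696, r = 44);
translate([537, 79, 0]) cylinder(h = 696, r = 44);
translate([79, 605, 0]) cylinder(h = 696, r = 44);
translate([537, 605, 0]) cylinder(h = 696, r = 44);
translate([158, -392, 0]) {
  translate([0, 0, 373]) cube([300, 262, 31]);
  cube([36, 36, 373]);
  translate([264, 0, 0]) cube([36, 36, 373]);
  translate([0, 226, 0]) cube([36, 36, 373]);
  translate([264, 226, 0]) cube([36, 36, 373]);
}
translate([158, 814, 0]) {
  translate([0, 0, 373]) cube([300, 262, 31]);
  cube([36, 36, 373]);
  translate([264, 0, 0]) cube([36, 36, 373]);
  translate([0, 226, 0]) cube([36, 36, 373]);
  translate([264, 226, 0]) cube([36, 36, 373]);
}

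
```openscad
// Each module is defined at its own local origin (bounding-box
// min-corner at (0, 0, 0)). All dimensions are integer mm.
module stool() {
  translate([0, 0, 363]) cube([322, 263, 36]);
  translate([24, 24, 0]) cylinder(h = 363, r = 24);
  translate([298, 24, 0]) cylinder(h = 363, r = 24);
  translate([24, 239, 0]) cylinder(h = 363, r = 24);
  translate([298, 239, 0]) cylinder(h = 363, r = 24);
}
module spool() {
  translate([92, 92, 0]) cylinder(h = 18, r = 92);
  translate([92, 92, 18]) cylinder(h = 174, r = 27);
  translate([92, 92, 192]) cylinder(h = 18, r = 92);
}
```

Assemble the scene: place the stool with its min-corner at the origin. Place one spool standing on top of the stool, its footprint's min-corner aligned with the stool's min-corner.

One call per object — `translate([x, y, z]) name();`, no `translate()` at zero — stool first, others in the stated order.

stool();
translate([0, 0, 399]) spool();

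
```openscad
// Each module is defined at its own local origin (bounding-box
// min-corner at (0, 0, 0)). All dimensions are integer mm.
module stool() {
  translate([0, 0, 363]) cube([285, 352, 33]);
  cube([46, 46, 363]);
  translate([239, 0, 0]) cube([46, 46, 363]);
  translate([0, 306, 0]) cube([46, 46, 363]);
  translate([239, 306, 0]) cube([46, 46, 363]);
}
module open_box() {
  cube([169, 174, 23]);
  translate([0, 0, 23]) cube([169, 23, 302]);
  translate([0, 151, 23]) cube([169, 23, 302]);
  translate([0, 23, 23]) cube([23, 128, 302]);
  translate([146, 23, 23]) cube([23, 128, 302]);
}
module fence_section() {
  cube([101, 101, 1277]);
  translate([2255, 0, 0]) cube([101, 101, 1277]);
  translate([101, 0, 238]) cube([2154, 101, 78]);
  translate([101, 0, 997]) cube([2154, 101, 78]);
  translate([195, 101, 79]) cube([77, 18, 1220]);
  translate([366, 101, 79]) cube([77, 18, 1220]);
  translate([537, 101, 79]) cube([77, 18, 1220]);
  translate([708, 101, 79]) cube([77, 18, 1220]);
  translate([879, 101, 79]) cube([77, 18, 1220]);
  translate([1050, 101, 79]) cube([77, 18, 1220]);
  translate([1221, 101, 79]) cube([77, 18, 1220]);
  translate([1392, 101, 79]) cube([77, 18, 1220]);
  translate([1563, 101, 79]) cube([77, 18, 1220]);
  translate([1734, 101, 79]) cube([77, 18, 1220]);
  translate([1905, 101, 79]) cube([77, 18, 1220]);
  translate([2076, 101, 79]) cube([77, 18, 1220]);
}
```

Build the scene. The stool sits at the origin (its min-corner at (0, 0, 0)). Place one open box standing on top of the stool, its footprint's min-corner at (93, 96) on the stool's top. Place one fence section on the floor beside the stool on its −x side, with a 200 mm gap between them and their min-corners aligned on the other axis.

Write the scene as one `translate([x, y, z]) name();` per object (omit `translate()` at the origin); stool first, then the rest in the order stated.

stool();
translate([93, 96, 396]) open_box();
translate([-2556, 0, 0]) fence_section();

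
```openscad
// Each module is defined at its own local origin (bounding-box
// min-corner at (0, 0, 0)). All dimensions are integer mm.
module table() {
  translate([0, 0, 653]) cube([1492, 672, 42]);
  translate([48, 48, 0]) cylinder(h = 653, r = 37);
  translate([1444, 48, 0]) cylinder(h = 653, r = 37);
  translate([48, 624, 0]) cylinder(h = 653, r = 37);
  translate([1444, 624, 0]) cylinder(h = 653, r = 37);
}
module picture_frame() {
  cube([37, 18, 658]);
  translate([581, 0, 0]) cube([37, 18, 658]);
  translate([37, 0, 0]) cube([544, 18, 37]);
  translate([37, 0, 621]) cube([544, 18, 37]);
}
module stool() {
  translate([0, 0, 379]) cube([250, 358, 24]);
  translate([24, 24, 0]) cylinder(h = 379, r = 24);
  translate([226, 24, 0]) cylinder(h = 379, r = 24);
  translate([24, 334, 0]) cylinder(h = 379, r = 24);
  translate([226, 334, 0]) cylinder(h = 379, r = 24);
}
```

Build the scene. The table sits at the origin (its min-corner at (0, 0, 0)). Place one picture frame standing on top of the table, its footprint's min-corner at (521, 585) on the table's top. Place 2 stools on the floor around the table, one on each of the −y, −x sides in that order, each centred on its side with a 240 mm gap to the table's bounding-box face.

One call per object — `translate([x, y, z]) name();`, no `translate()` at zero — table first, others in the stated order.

table();
translate([521, 585, 695]) picture_frame();
translate([621, -598, 0]) stool();
translate([-490, 157, 0]) stool();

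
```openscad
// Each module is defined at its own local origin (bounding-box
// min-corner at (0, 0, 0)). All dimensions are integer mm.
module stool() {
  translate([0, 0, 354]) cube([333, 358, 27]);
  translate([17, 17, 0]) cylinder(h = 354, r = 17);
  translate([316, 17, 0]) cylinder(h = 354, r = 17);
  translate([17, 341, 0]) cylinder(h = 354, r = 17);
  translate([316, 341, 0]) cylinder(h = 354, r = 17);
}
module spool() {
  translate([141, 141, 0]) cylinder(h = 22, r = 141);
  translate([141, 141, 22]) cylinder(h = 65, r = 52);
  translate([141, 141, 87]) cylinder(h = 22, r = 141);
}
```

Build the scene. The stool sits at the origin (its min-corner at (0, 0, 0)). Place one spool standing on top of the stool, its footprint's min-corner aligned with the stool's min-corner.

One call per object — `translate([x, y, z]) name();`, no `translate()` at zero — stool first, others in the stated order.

stool();
translate([0, 0, 381]) spool();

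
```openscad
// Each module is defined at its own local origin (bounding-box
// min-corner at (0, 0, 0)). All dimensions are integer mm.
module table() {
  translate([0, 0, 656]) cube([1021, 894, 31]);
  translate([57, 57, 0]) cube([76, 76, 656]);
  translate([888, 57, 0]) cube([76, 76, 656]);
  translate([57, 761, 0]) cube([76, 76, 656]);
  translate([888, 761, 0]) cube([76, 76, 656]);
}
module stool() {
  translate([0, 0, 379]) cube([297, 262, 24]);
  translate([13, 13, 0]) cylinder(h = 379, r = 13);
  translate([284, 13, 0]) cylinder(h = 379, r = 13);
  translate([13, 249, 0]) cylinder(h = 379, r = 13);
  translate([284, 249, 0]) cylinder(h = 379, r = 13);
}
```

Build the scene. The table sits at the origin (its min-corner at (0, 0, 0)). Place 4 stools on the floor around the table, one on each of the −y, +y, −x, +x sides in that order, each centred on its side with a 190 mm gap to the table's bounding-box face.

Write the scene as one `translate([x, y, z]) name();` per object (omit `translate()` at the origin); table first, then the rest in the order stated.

table();
translate([362, -452, 0]) stool();
translate([362, 1084, 0]) stool();
translate([-487, 316, 0]) stool();
translate([1211, 316, 0]) stool();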